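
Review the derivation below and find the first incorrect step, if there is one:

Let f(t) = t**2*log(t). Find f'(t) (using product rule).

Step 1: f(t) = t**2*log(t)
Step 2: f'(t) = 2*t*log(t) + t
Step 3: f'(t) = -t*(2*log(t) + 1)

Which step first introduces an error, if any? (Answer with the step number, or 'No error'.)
Step 3

Step 3 is incorrect due to a sign flip.
The step shows: -t*(2*log(t) + 1)
The correct value should be: t*(2*log(t) + 1)

Explanation: The sign of the whole expression was flipped: the term t*(2*log(t) + 1) was incorrectly written as -t*(2*log(t) + 1)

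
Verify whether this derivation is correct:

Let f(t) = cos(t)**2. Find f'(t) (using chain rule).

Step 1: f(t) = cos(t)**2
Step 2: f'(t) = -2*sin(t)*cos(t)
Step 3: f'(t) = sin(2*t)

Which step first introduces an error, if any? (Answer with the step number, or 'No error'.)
Step 3

Step 3 is incorrect due to a sign flip.
The step shows: sin(2*t)
The correct value should be: -sin(2*t)

Explanation: The sign of the whole expression was flipped: the term -sin(2*t) was incorrectly written as sin(2*t)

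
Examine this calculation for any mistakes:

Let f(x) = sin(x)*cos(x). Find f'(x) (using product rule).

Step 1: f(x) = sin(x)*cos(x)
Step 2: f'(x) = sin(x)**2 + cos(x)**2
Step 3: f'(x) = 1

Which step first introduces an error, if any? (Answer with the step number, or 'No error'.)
Step 2

Step 2 is incorrect due to a sign flip.
The step shows: sin(x)**2 + cos(x)**2
The correct value should be: -sin(x)**2 + cos(x)**2

Explanation: The sign of one term was flipped: the term -sin(x)**2 was incorrectly written as sin(x)**2
The later steps are derived from this incorrect expression, so the error originates in Step 2.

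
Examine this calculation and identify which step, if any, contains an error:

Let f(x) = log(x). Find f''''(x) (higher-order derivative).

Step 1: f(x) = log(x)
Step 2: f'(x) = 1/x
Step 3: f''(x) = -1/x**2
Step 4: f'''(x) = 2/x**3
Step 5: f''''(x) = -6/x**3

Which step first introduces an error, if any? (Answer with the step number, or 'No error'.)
Step 5

Step 5 is incorrect due to a wrong exponent.
The step shows: -6/x**3
The correct value should be: -6/x**4

Explanation: The exponent -4 on x was incorrectly written as -3: the term -6/x**4 was incorrectly written as -6/x**3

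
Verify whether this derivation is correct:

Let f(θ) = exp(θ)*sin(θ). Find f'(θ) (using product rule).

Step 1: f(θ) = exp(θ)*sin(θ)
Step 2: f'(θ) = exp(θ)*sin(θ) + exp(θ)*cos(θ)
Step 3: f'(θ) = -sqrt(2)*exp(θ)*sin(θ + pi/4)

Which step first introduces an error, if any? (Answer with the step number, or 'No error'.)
Step 3

Step 3 is incorrect due to a sign flip.
The step shows: -sqrt(2)*exp(θ)*sin(θ + pi/4)
The correct value should be: sqrt(2)*exp(θ)*sin(θ + pi/4)

Explanation: The sign of the whole expression was flipped: the term sqrt(2)*exp(θ)*sin(θ + pi/4) was incorrectly written as -sqrt(2)*exp(θ)*sin(θ + pi/4)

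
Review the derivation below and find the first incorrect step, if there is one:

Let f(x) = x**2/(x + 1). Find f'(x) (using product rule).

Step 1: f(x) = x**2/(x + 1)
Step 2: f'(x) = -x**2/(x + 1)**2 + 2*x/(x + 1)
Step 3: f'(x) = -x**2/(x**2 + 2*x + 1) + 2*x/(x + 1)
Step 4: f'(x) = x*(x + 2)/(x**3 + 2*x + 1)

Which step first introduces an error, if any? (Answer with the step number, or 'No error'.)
Step 4

Step 4 is incorrect due to a wrong exponent.
The step shows: x*(x + 2)/(x**3 + 2*x + 1)
The correct value should be: x*(x + 2)/(x**2 + 2*x + 1)

Explanation: The exponent 2 on x was incorrectly written as 3: the term x*(x + 2)/(x**2 + 2*x + 1) was incorrectly written as x*(x + 2)/(x**3 + 2*x + 1)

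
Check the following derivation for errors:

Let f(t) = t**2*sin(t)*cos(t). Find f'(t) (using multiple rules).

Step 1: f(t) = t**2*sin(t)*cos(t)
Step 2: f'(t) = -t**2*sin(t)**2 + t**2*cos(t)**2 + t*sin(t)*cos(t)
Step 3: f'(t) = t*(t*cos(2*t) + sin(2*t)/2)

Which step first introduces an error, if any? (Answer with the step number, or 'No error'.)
Step 2

Step 2 is incorrect due to a wrong coefficient.
The step shows: -t**2*sin(t)**2 + t**2*cos(t)**2 + t*sin(t)*cos(t)
The correct value should be: -t**2*sin(t)**2 + t**2*cos(t)**2 + 2*t*sin(t)*cos(t)

Explanation: The coefficient 2 was incorrectly written as 1: the term 2*t*sin(t)*cos(t) was incorrectly written as t*sin(t)*cos(t)
The later steps are derived from this incorrect expression, so the error originates in Step 2.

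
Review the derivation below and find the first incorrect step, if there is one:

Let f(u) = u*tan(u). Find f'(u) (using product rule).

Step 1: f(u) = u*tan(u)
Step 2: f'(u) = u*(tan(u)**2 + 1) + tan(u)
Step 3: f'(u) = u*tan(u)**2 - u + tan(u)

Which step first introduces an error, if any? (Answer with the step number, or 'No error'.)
Step 3

Step 3 is incorrect due to a sign flip.
The step shows: u*tan(u)**2 - u + tan(u)
The correct value should be: u*tan(u)**2 + u + tan(u)

Explanation: The sign of one term was flipped: the term u was incorrectly written as -u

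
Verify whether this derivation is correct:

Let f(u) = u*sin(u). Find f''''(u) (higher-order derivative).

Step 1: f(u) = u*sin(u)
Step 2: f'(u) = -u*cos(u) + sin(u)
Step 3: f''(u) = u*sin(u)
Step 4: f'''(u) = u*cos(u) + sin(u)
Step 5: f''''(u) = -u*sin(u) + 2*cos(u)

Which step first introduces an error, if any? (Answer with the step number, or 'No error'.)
Step 2

Step 2 is incorrect due to a sign flip.
The step shows: -u*cos(u) + sin(u)
The correct value should be: u*cos(u) + sin(u)

Explanation: The sign of one term was flipped: the term u*cos(u) was incorrectly written as -u*cos(u)
The later steps are derived from this incorrect expression, so the error originates in Step 2.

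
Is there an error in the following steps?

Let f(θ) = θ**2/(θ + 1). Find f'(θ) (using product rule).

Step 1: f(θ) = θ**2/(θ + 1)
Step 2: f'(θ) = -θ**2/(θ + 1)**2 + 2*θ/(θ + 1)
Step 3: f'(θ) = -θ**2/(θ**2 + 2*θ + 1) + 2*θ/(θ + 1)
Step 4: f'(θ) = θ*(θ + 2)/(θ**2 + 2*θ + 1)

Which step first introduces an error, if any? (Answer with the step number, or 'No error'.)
No error

All steps in this derivation are correct.
The final answer f'(θ) = θ*(θ + 2)/(θ**2 + 2*θ + 1) is valid.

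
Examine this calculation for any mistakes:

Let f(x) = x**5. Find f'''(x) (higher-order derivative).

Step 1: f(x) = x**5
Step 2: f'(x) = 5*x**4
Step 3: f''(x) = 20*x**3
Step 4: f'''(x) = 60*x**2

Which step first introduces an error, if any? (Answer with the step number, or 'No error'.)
No error

All steps in this derivation are correct.
The final answer f'''(x) = 60*x**2 is valid.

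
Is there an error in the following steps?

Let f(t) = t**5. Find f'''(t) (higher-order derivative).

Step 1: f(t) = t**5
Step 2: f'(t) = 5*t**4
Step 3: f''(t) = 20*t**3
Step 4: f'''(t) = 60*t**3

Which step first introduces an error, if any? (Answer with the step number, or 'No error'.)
Step 4

Step 4 is incorrect due to a wrong exponent.
The step shows: 60*t**3
The correct value should be: 60*t**2

Explanation: The exponent 2 on t was incorrectly written as 3: the term 60*t**2 was incorrectly written as 60*t**3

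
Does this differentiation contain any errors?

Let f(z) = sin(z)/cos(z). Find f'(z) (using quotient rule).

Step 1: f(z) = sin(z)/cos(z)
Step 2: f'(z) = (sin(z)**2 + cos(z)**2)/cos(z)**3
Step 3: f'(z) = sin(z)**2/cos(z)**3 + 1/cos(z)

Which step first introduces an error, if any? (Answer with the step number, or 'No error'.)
Step 2

Step 2 is incorrect due to a wrong exponent.
The step shows: (sin(z)**2 + cos(z)**2)/cos(z)**3
The correct value should be: (sin(z)**2 + cos(z)**2)/cos(z)**2

Explanation: The exponent -2 on cos(z) was incorrectly written as -3: the term (sin(z)**2 + cos(z)**2)/cos(z)**2 was incorrectly written as (sin(z)**2 + cos(z)**2)/cos(z)**3
The later steps are derived from this incorrect expression, so the error originates in Step 2.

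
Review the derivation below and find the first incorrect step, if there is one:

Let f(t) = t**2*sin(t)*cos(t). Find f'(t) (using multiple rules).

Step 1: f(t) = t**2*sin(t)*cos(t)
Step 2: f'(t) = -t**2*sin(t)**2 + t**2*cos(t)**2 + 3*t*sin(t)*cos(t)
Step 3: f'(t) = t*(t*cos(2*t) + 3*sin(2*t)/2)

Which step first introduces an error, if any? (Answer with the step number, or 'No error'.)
Step 2

Step 2 is incorrect due to a wrong coefficient.
The step shows: -t**2*sin(t)**2 + t**2*cos(t)**2 + 3*t*sin(t)*cos(t)
The correct value should be: -t**2*sin(t)**2 + t**2*cos(t)**2 + 2*t*sin(t)*cos(t)

Explanation: The coefficient 2 was incorrectly written as 3: the term 2*t*sin(t)*cos(t) was incorrectly written as 3*t*sin(t)*cos(t)
The later steps are derived from this incorrect expression, so the error originates in Step 2.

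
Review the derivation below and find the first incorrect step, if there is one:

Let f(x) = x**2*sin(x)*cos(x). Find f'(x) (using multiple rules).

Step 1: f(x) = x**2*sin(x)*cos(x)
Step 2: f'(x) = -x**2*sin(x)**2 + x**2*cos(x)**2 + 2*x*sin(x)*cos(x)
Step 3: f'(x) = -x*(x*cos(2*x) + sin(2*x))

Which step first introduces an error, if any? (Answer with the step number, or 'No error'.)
Step 3

Step 3 is incorrect due to a sign flip.
The step shows: -x*(x*cos(2*x) + sin(2*x))
The correct value should be: x*(x*cos(2*x) + sin(2*x))

Explanation: The sign of the whole expression was flipped: the term x*(x*cos(2*x) + sin(2*x)) was incorrectly written as -x*(x*cos(2*x) + sin(2*x))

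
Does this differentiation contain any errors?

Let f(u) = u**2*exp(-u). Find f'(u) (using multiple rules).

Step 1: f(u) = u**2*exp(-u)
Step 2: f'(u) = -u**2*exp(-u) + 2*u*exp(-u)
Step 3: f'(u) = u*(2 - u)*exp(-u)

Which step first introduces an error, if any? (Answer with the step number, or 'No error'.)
No error

All steps in this derivation are correct.
The final answer f'(u) = u*(2 - u)*exp(-u) is valid.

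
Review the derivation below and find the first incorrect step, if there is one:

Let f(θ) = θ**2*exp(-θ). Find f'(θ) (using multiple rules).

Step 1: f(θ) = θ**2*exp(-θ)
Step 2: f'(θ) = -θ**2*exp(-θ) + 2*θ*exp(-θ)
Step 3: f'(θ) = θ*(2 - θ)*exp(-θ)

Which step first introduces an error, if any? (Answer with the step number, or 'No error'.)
No error

All steps in this derivation are correct.
The final answer f'(θ) = θ*(2 - θ)*exp(-θ) is valid.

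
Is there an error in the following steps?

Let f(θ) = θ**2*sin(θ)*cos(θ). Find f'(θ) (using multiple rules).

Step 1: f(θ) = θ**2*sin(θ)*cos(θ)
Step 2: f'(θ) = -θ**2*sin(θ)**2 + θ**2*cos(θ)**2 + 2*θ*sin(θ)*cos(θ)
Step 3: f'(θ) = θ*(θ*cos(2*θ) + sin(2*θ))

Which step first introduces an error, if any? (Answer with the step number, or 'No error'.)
No error

All steps in this derivation are correct.
The final answer f'(θ) = θ*(θ*cos(2*θ) + sin(2*θ)) is valid.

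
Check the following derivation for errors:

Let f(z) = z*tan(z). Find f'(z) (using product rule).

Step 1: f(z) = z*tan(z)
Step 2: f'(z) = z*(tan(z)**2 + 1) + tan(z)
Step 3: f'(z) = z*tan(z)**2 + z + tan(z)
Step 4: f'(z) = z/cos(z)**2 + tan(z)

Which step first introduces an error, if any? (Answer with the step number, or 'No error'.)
No error

All steps in this derivation are correct.
The final answer f'(z) = z/cos(z)**2 + tan(z) is valid.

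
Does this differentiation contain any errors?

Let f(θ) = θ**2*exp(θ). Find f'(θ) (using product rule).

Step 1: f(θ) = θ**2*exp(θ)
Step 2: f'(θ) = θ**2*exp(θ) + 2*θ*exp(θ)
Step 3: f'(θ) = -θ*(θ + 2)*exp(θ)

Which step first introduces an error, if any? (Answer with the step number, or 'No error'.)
Step 3

Step 3 is incorrect due to a sign flip.
The step shows: -θ*(θ + 2)*exp(θ)
The correct value should be: θ*(θ + 2)*exp(θ)

Explanation: The sign of the whole expression was flipped: the term θ*(θ + 2)*exp(θ) was incorrectly written as -θ*(θ + 2)*exp(θ)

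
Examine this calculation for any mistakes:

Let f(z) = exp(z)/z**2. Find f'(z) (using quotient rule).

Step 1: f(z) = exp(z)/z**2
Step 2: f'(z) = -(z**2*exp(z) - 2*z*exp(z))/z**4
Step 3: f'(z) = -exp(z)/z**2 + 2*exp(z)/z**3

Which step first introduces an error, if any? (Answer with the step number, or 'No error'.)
Step 2

Step 2 is incorrect due to a sign flip.
The step shows: -(z**2*exp(z) - 2*z*exp(z))/z**4
The correct value should be: (z**2*exp(z) - 2*z*exp(z))/z**4

Explanation: The sign of the whole expression was flipped: the term (z**2*exp(z) - 2*z*exp(z))/z**4 was incorrectly written as -(z**2*exp(z) - 2*z*exp(z))/z**4
The later steps are derived from this incorrect expression, so the error originates in Step 2.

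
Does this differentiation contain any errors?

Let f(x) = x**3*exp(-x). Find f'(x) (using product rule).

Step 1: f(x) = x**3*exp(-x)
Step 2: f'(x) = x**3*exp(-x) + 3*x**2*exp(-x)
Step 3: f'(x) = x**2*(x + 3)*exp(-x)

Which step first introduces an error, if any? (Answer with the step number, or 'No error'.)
Step 2

Step 2 is incorrect due to a sign flip.
The step shows: x**3*exp(-x) + 3*x**2*exp(-x)
The correct value should be: -x**3*exp(-x) + 3*x**2*exp(-x)

Explanation: The sign of one term was flipped: the term -x**3*exp(-x) was incorrectly written as x**3*exp(-x)
The later steps are derived from this incorrect expression, so the error originates in Step 2.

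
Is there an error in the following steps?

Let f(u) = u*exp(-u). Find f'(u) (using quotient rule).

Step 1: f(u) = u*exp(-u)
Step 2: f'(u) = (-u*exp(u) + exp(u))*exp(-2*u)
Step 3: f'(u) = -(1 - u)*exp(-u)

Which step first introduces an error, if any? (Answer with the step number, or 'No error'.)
Step 3

Step 3 is incorrect due to a sign flip.
The step shows: -(1 - u)*exp(-u)
The correct value should be: (1 - u)*exp(-u)

Explanation: The sign of the whole expression was flipped: the term (1 - u)*exp(-u) was incorrectly written as -(1 - u)*exp(-u)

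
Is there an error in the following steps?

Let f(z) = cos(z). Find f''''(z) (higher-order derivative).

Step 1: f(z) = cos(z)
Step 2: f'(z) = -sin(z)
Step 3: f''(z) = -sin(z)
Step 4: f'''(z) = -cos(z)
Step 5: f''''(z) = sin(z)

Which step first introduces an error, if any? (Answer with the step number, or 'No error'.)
Step 3

Step 3 is incorrect due to a wrong trig function.
The step shows: -sin(z)
The correct value should be: -cos(z)

Explanation: cos(z) was incorrectly written as sin(z): the term -cos(z) was incorrectly written as -sin(z)
The later steps are derived from this incorrect expression, so the error originates in Step 3.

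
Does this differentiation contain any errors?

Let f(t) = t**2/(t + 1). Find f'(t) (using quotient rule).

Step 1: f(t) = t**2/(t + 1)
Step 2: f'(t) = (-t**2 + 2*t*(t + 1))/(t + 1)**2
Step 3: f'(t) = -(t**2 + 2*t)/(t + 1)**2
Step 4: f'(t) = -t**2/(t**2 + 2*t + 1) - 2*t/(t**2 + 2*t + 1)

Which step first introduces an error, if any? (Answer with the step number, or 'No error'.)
Step 3

Step 3 is incorrect due to a sign flip.
The step shows: -(t**2 + 2*t)/(t + 1)**2
The correct value should be: (t**2 + 2*t)/(t + 1)**2

Explanation: The sign of the whole expression was flipped: the term (t**2 + 2*t)/(t + 1)**2 was incorrectly written as -(t**2 + 2*t)/(t + 1)**2
The later steps are derived from this incorrect expression, so the error originates in Step 3.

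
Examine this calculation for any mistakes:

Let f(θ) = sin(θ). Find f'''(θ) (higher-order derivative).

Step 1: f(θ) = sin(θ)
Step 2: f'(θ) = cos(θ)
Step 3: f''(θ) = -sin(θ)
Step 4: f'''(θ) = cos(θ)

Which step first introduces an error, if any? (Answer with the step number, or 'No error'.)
Step 4

Step 4 is incorrect due to a sign flip.
The step shows: cos(θ)
The correct value should be: -cos(θ)

Explanation: The sign of the whole expression was flipped: the term -cos(θ) was incorrectly written as cos(θ)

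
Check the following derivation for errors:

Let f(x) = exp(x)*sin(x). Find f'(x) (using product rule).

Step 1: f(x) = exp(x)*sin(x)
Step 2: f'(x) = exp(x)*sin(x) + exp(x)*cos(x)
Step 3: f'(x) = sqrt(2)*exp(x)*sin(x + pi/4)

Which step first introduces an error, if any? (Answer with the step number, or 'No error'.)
No error

All steps in this derivation are correct.
The final answer f'(x) = sqrt(2)*exp(x)*sin(x + pi/4) is valid.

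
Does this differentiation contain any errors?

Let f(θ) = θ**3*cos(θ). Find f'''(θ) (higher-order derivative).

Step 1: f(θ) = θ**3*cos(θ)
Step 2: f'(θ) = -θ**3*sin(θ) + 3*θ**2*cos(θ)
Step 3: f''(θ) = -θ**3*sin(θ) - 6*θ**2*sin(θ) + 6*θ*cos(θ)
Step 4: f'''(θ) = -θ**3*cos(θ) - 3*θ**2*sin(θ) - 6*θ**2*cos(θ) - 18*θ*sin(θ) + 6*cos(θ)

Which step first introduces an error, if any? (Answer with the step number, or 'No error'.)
Step 3

Step 3 is incorrect due to a wrong trig function.
The step shows: -θ**3*sin(θ) - 6*θ**2*sin(θ) + 6*θ*cos(θ)
The correct value should be: -θ**3*cos(θ) - 6*θ**2*sin(θ) + 6*θ*cos(θ)

Explanation: cos(θ) was incorrectly written as sin(θ): the term -θ**3*cos(θ) was incorrectly written as -θ**3*sin(θ)
The later steps are derived from this incorrect expression, so the error originates in Step 3.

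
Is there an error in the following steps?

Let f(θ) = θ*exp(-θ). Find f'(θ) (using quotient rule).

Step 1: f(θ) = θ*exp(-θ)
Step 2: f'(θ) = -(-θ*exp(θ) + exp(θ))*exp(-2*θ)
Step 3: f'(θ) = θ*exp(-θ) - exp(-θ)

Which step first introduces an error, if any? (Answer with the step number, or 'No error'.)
Step 2

Step 2 is incorrect due to a sign flip.
The step shows: -(-θ*exp(θ) + exp(θ))*exp(-2*θ)
The correct value should be: (-θ*exp(θ) + exp(θ))*exp(-2*θ)

Explanation: The sign of the whole expression was flipped: the term (-θ*exp(θ) + exp(θ))*exp(-2*θ) was incorrectly written as -(-θ*exp(θ) + exp(θ))*exp(-2*θ)
The later steps are derived from this incorrect expression, so the error originates in Step 2.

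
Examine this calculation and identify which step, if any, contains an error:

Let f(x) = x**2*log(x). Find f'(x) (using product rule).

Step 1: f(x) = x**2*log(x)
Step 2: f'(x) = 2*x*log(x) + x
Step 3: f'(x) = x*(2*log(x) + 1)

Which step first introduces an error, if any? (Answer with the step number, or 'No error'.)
No error

All steps in this derivation are correct.
The final answer f'(x) = x*(2*log(x) + 1) is valid.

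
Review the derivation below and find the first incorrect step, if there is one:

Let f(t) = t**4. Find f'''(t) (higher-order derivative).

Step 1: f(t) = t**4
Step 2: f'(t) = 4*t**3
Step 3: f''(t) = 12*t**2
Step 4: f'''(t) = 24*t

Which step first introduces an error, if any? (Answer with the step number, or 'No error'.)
No error

All steps in this derivation are correct.
The final answer f'''(t) = 24*t is valid.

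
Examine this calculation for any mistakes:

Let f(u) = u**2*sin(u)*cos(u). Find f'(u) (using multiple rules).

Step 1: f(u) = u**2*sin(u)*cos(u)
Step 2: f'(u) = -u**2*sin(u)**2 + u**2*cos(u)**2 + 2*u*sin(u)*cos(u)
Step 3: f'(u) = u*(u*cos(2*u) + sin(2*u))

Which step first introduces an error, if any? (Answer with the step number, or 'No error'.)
No error

All steps in this derivation are correct.
The final answer f'(u) = u*(u*cos(2*u) + sin(2*u)) is valid.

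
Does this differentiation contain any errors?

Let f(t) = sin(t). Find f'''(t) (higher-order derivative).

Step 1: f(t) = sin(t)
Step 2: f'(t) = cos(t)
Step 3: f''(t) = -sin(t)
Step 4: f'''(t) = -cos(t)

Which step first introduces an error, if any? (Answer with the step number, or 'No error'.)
No error

All steps in this derivation are correct.
The final answer f'''(t) = -cos(t) is valid.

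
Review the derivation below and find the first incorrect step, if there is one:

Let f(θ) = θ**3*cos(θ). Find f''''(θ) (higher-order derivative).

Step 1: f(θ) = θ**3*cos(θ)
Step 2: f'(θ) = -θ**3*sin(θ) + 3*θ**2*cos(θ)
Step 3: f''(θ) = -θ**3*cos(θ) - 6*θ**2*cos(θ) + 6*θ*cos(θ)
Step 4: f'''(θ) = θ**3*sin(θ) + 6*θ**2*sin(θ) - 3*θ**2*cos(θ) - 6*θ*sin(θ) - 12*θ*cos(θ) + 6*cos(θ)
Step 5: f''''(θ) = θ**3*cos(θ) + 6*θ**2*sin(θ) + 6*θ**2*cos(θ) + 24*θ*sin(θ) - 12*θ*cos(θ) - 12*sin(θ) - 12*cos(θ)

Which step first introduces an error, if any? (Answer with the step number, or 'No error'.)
Step 3

Step 3 is incorrect due to a wrong trig function.
The step shows: -θ**3*cos(θ) - 6*θ**2*cos(θ) + 6*θ*cos(θ)
The correct value should be: -θ**3*cos(θ) - 6*θ**2*sin(θ) + 6*θ*cos(θ)

Explanation: sin(θ) was incorrectly written as cos(θ): the term -6*θ**2*sin(θ) was incorrectly written as -6*θ**2*cos(θ)
The later steps are derived from this incorrect expression, so the error originates in Step 3.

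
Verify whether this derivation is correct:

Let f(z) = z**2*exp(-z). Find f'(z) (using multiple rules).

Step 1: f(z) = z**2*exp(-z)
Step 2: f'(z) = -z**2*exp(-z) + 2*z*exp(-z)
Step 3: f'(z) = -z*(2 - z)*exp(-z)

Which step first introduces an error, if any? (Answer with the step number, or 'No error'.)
Step 3

Step 3 is incorrect due to a sign flip.
The step shows: -z*(2 - z)*exp(-z)
The correct value should be: z*(2 - z)*exp(-z)

Explanation: The sign of the whole expression was flipped: the term z*(2 - z)*exp(-z) was incorrectly written as -z*(2 - z)*exp(-z)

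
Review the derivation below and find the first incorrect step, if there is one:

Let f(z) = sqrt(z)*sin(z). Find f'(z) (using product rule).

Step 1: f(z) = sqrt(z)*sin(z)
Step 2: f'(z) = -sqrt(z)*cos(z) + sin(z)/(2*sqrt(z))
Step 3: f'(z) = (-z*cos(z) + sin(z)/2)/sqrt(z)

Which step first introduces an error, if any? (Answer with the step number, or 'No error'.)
Step 2

Step 2 is incorrect due to a sign flip.
The step shows: -sqrt(z)*cos(z) + sin(z)/(2*sqrt(z))
The correct value should be: sqrt(z)*cos(z) + sin(z)/(2*sqrt(z))

Explanation: The sign of one term was flipped: the term sqrt(z)*cos(z) was incorrectly written as -sqrt(z)*cos(z)
The later steps are derived from this incorrect expression, so the error originates in Step 2.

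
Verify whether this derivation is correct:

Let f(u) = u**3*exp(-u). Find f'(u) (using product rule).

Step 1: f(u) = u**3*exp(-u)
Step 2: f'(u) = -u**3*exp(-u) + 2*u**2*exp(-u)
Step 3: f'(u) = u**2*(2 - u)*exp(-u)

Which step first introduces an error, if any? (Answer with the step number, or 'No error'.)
Step 2

Step 2 is incorrect due to a wrong coefficient.
The step shows: -u**3*exp(-u) + 2*u**2*exp(-u)
The correct value should be: -u**3*exp(-u) + 3*u**2*exp(-u)

Explanation: The coefficient 3 was incorrectly written as 2: the term 3*u**2*exp(-u) was incorrectly written as 2*u**2*exp(-u)
The later steps are derived from this incorrect expression, so the error originates in Step 2.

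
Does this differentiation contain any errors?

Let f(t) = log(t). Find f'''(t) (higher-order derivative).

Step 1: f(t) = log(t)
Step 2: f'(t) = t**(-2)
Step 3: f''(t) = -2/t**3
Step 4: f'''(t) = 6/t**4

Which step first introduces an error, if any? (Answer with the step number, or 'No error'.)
Step 2

Step 2 is incorrect due to a wrong exponent.
The step shows: t**(-2)
The correct value should be: 1/t

Explanation: The exponent -1 on t was incorrectly written as -2: the term 1/t was incorrectly written as t**(-2)
The later steps are derived from this incorrect expression, so the error originates in Step 2.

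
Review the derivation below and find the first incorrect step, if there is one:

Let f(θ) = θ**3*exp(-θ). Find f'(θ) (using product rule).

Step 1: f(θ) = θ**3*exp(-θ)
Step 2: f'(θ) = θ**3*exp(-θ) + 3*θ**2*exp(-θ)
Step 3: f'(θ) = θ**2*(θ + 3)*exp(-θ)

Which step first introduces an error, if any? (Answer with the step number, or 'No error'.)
Step 2

Step 2 is incorrect due to a sign flip.
The step shows: θ**3*exp(-θ) + 3*θ**2*exp(-θ)
The correct value should be: -θ**3*exp(-θ) + 3*θ**2*exp(-θ)

Explanation: The sign of one term was flipped: the term -θ**3*exp(-θ) was incorrectly written as θ**3*exp(-θ)
The later steps are derived from this incorrect expression, so the error originates in Step 2.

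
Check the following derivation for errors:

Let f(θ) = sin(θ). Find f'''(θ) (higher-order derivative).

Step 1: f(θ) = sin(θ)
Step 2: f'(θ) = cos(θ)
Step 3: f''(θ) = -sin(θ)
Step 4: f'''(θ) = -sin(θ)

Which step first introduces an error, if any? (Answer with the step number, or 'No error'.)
Step 4

Step 4 is incorrect due to a wrong trig function.
The step shows: -sin(θ)
The correct value should be: -cos(θ)

Explanation: cos(θ) was incorrectly written as sin(θ): the term -cos(θ) was incorrectly written as -sin(θ)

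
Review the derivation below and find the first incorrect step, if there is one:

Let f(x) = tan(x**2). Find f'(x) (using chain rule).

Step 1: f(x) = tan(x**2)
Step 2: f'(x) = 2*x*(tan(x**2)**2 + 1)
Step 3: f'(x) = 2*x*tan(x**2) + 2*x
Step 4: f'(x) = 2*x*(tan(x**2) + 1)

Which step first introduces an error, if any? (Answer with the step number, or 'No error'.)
Step 3

Step 3 is incorrect due to a wrong exponent.
The step shows: 2*x*tan(x**2) + 2*x
The correct value should be: 2*x*tan(x**2)**2 + 2*x

Explanation: The exponent 2 on tan(x**2) was incorrectly written as 1: the term 2*x*tan(x**2)**2 was incorrectly written as 2*x*tan(x**2)
The later steps are derived from this incorrect expression, so the error originates in Step 3.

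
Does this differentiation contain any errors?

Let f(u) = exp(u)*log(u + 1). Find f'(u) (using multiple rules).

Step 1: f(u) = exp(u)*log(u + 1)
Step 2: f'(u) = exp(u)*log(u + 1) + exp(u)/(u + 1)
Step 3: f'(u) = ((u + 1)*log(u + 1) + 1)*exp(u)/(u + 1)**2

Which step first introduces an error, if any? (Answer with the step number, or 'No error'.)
Step 3

Step 3 is incorrect due to a wrong exponent.
The step shows: ((u + 1)*log(u + 1) + 1)*exp(u)/(u + 1)**2
The correct value should be: ((u + 1)*log(u + 1) + 1)*exp(u)/(u + 1)

Explanation: The exponent -1 on u + 1 was incorrectly written as -2: the term ((u + 1)*log(u + 1) + 1)*exp(u)/(u + 1) was incorrectly written as ((u + 1)*log(u + 1) + 1)*exp(u)/(u + 1)**2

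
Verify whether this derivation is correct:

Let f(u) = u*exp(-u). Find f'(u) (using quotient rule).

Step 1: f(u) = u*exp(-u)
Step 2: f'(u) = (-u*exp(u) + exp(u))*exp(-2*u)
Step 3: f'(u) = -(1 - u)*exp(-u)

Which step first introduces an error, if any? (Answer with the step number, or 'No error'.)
Step 3

Step 3 is incorrect due to a sign flip.
The step shows: -(1 - u)*exp(-u)
The correct value should be: (1 - u)*exp(-u)

Explanation: The sign of the whole expression was flipped: the term (1 - u)*exp(-u) was incorrectly written as -(1 - u)*exp(-u)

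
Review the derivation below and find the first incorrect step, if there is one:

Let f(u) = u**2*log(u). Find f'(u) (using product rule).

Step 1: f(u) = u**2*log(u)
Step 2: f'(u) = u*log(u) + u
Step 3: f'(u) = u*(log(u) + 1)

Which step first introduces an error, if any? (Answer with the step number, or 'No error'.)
Step 2

Step 2 is incorrect due to a wrong coefficient.
The step shows: u*log(u) + u
The correct value should be: 2*u*log(u) + u

Explanation: The coefficient 2 was incorrectly written as 1: the term 2*u*log(u) was incorrectly written as u*log(u)
The later steps are derived from this incorrect expression, so the error originates in Step 2.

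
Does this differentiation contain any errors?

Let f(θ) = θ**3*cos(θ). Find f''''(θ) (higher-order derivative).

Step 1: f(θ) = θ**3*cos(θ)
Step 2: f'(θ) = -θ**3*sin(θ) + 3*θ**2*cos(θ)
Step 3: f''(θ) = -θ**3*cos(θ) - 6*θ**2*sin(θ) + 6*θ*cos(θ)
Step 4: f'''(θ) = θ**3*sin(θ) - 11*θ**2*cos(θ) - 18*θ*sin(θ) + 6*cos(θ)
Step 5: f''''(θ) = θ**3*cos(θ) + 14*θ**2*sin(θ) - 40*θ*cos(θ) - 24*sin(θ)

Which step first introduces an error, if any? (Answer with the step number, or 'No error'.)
Step 4

Step 4 is incorrect due to a wrong coefficient.
The step shows: θ**3*sin(θ) - 11*θ**2*cos(θ) - 18*θ*sin(θ) + 6*cos(θ)
The correct value should be: θ**3*sin(θ) - 9*θ**2*cos(θ) - 18*θ*sin(θ) + 6*cos(θ)

Explanation: The coefficient -9 was incorrectly written as -11: the term -9*θ**2*cos(θ) was incorrectly written as -11*θ**2*cos(θ)
The later steps are derived from this incorrect expression, so the error originates in Step 4.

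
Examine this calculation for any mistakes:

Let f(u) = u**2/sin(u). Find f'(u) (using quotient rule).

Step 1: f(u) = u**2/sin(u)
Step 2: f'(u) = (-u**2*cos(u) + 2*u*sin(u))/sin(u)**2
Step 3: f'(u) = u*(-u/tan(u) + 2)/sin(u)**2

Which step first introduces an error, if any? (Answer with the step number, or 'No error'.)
Step 3

Step 3 is incorrect due to a wrong exponent.
The step shows: u*(-u/tan(u) + 2)/sin(u)**2
The correct value should be: u*(-u/tan(u) + 2)/sin(u)

Explanation: The exponent -1 on sin(u) was incorrectly written as -2: the term u*(-u/tan(u) + 2)/sin(u) was incorrectly written as u*(-u/tan(u) + 2)/sin(u)**2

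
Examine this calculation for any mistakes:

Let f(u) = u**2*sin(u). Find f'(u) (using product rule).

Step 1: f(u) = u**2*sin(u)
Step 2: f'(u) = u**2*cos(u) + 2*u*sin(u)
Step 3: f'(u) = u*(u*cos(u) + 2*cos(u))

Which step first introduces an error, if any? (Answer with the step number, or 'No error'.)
Step 3

Step 3 is incorrect due to a wrong trig function.
The step shows: u*(u*cos(u) + 2*cos(u))
The correct value should be: u*(u*cos(u) + 2*sin(u))

Explanation: sin(u) was incorrectly written as cos(u): the term u*(u*cos(u) + 2*sin(u)) was incorrectly written as u*(u*cos(u) + 2*cos(u))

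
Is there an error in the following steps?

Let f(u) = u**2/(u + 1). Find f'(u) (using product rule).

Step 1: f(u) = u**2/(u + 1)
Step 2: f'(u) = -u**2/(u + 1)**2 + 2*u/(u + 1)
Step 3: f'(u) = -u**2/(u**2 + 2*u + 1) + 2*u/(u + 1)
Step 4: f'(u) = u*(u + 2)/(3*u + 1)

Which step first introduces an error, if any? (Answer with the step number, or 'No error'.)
Step 4

Step 4 is incorrect due to a wrong exponent.
The step shows: u*(u + 2)/(3*u + 1)
The correct value should be: u*(u + 2)/(u**2 + 2*u + 1)

Explanation: The exponent 2 on u was incorrectly written as 1: the term u*(u + 2)/(u**2 + 2*u + 1) was incorrectly written as u*(u + 2)/(3*u + 1)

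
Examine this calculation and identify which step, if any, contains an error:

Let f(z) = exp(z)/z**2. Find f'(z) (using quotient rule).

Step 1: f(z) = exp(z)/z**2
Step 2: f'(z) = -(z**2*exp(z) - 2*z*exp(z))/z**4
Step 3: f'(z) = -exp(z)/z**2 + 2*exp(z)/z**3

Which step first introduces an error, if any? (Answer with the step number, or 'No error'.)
Step 2

Step 2 is incorrect due to a sign flip.
The step shows: -(z**2*exp(z) - 2*z*exp(z))/z**4
The correct value should be: (z**2*exp(z) - 2*z*exp(z))/z**4

Explanation: The sign of the whole expression was flipped: the term (z**2*exp(z) - 2*z*exp(z))/z**4 was incorrectly written as -(z**2*exp(z) - 2*z*exp(z))/z**4
The later steps are derived from this incorrect expression, so the error originates in Step 2.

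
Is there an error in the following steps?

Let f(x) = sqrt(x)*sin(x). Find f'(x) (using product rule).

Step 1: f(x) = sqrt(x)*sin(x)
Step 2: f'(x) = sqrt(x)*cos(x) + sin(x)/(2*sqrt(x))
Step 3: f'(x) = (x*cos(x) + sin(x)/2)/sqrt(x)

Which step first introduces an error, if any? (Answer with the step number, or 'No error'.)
No error

All steps in this derivation are correct.
The final answer f'(x) = (x*cos(x) + sin(x)/2)/sqrt(x) is valid.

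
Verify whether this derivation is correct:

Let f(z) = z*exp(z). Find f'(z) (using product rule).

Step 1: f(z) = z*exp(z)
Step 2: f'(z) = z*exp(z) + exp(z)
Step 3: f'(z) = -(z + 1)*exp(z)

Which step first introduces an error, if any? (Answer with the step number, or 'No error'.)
Step 3

Step 3 is incorrect due to a sign flip.
The step shows: -(z + 1)*exp(z)
The correct value should be: (z + 1)*exp(z)

Explanation: The sign of the whole expression was flipped: the term (z + 1)*exp(z) was incorrectly written as -(z + 1)*exp(z)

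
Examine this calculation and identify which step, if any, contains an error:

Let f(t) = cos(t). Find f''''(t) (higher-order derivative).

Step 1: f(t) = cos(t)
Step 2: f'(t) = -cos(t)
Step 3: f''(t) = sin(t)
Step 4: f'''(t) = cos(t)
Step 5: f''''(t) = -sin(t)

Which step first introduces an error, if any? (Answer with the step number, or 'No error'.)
Step 2

Step 2 is incorrect due to a wrong trig function.
The step shows: -cos(t)
The correct value should be: -sin(t)

Explanation: sin(t) was incorrectly written as cos(t): the term -sin(t) was incorrectly written as -cos(t)
The later steps are derived from this incorrect expression, so the error originates in Step 2.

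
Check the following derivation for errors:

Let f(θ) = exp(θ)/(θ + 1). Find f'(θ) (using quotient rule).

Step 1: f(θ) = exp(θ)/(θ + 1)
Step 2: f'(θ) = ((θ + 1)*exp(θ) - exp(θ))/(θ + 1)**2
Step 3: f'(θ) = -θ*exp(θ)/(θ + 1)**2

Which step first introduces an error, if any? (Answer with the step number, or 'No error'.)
Step 3

Step 3 is incorrect due to a sign flip.
The step shows: -θ*exp(θ)/(θ + 1)**2
The correct value should be: θ*exp(θ)/(θ + 1)**2

Explanation: The sign of the whole expression was flipped: the term θ*exp(θ)/(θ + 1)**2 was incorrectly written as -θ*exp(θ)/(θ + 1)**2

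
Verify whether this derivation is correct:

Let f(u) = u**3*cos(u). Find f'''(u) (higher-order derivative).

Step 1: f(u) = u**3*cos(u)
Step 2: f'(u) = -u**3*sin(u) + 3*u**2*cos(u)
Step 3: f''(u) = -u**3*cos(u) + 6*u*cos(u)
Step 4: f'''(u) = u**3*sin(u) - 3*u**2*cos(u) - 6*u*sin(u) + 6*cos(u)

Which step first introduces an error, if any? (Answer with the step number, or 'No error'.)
Step 3

Step 3 is incorrect due to a dropped term.
The step shows: -u**3*cos(u) + 6*u*cos(u)
The correct value should be: -u**3*cos(u) - 6*u**2*sin(u) + 6*u*cos(u)

Explanation: A term was dropped: the term -6*u**2*sin(u) was incorrectly omitted
The later steps are derived from this incorrect expression, so the error originates in Step 3.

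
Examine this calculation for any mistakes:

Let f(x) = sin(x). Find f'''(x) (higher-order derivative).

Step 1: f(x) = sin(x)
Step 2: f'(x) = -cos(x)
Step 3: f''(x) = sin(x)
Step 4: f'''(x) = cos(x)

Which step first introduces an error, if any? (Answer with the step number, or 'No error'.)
Step 2

Step 2 is incorrect due to a sign flip.
The step shows: -cos(x)
The correct value should be: cos(x)

Explanation: The sign of the whole expression was flipped: the term cos(x) was incorrectly written as -cos(x)
The later steps are derived from this incorrect expression, so the error originates in Step 2.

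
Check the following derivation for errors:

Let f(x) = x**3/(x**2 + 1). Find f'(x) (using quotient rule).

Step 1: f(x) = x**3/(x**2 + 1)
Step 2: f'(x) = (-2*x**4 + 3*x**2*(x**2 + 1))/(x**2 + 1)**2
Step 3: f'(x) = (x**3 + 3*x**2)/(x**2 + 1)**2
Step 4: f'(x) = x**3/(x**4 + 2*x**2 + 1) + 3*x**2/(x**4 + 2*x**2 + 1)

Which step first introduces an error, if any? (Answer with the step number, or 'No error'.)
Step 3

Step 3 is incorrect due to a wrong exponent.
The step shows: (x**3 + 3*x**2)/(x**2 + 1)**2
The correct value should be: (x**4 + 3*x**2)/(x**2 + 1)**2

Explanation: The exponent 4 on x was incorrectly written as 3: the term (x**4 + 3*x**2)/(x**2 + 1)**2 was incorrectly written as (x**3 + 3*x**2)/(x**2 + 1)**2
The later steps are derived from this incorrect expression, so the error originates in Step 3.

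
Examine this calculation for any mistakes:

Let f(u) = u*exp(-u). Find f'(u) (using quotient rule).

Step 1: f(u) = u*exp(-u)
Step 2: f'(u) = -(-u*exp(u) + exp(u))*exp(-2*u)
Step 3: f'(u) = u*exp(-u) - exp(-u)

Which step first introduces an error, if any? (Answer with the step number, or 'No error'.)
Step 2

Step 2 is incorrect due to a sign flip.
The step shows: -(-u*exp(u) + exp(u))*exp(-2*u)
The correct value should be: (-u*exp(u) + exp(u))*exp(-2*u)

Explanation: The sign of the whole expression was flipped: the term (-u*exp(u) + exp(u))*exp(-2*u) was incorrectly written as -(-u*exp(u) + exp(u))*exp(-2*u)
The later steps are derived from this incorrect expression, so the error originates in Step 2.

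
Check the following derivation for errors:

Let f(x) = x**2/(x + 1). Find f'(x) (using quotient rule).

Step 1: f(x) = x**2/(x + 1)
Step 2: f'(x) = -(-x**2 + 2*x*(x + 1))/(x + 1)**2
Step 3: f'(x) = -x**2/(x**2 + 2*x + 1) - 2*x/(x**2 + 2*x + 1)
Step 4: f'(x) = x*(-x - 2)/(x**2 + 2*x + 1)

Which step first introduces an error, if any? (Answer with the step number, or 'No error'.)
Step 2

Step 2 is incorrect due to a sign flip.
The step shows: -(-x**2 + 2*x*(x + 1))/(x + 1)**2
The correct value should be: (-x**2 + 2*x*(x + 1))/(x + 1)**2

Explanation: The sign of the whole expression was flipped: the term (-x**2 + 2*x*(x + 1))/(x + 1)**2 was incorrectly written as -(-x**2 + 2*x*(x + 1))/(x + 1)**2
The later steps are derived from this incorrect expression, so the error originates in Step 2.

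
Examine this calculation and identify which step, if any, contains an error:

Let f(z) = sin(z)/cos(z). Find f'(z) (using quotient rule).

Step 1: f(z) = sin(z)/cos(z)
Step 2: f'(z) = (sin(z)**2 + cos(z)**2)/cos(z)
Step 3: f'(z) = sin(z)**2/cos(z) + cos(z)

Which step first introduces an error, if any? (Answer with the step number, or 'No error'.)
Step 2

Step 2 is incorrect due to a wrong exponent.
The step shows: (sin(z)**2 + cos(z)**2)/cos(z)
The correct value should be: (sin(z)**2 + cos(z)**2)/cos(z)**2

Explanation: The exponent -2 on cos(z) was incorrectly written as -1: the term (sin(z)**2 + cos(z)**2)/cos(z)**2 was incorrectly written as (sin(z)**2 + cos(z)**2)/cos(z)
The later steps are derived from this incorrect expression, so the error originates in Step 2.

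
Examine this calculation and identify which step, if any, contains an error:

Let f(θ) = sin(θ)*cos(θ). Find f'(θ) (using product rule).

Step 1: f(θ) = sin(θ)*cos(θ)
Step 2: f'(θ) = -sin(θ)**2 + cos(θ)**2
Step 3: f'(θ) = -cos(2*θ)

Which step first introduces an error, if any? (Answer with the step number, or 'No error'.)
Step 3

Step 3 is incorrect due to a sign flip.
The step shows: -cos(2*θ)
The correct value should be: cos(2*θ)

Explanation: The sign of the whole expression was flipped: the term cos(2*θ) was incorrectly written as -cos(2*θ)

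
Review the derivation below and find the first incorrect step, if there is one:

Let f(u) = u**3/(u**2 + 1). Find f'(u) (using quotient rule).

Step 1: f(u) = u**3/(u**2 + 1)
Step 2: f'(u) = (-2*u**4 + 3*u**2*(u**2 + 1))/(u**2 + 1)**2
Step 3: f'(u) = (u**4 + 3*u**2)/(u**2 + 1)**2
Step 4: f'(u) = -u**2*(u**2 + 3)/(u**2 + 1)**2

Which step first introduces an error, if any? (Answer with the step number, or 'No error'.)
Step 4

Step 4 is incorrect due to a sign flip.
The step shows: -u**2*(u**2 + 3)/(u**2 + 1)**2
The correct value should be: u**2*(u**2 + 3)/(u**2 + 1)**2

Explanation: The sign of the whole expression was flipped: the term u**2*(u**2 + 3)/(u**2 + 1)**2 was incorrectly written as -u**2*(u**2 + 3)/(u**2 + 1)**2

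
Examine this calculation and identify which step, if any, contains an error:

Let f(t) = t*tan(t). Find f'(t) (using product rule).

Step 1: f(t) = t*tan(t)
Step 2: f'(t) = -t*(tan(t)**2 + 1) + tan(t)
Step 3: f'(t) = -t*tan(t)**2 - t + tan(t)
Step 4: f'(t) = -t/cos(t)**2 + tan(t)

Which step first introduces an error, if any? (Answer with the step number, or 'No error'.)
Step 2

Step 2 is incorrect due to a sign flip.
The step shows: -t*(tan(t)**2 + 1) + tan(t)
The correct value should be: t*(tan(t)**2 + 1) + tan(t)

Explanation: The sign of one term was flipped: the term t*(tan(t)**2 + 1) was incorrectly written as -t*(tan(t)**2 + 1)
The later steps are derived from this incorrect expression, so the error originates in Step 2.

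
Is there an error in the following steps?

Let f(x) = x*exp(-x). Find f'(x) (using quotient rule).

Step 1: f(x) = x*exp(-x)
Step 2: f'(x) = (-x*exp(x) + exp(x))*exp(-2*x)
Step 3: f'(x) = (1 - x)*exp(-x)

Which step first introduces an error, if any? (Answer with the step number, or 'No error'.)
No error

All steps in this derivation are correct.
The final answer f'(x) = (1 - x)*exp(-x) is valid.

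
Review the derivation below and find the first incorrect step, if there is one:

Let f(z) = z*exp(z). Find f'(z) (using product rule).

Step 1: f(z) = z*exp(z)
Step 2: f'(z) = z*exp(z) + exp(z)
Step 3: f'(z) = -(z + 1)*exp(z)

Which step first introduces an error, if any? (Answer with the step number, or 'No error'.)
Step 3

Step 3 is incorrect due to a sign flip.
The step shows: -(z + 1)*exp(z)
The correct value should be: (z + 1)*exp(z)

Explanation: The sign of the whole expression was flipped: the term (z + 1)*exp(z) was incorrectly written as -(z + 1)*exp(z)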